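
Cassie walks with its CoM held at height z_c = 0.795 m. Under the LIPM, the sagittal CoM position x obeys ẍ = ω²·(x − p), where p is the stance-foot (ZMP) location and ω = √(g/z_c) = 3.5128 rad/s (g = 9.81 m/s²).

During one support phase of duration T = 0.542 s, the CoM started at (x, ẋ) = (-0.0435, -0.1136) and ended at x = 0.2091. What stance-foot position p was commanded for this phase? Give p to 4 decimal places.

ωT = 3.5128·0.542 = 1.903938; cosh(ωT) = 3.430627, sinh(ωT) = 3.281646
x(T) = p + (x₀−p)·cosh(ωT) + (ẋ₀/ω)·sinh(ωT) ⇒ p·(1 − cosh) = x(T) − x₀·cosh − (ẋ₀/ω)·sinh
numerator   = 0.2091 − (-0.0435)·3.430627 − (-0.1136/3.5128)·3.281646 = 0.464457
denominator = 1 − 3.430627 = -2.430627
p = 0.464457 / -2.430627 = -0.1911

p = -0.1911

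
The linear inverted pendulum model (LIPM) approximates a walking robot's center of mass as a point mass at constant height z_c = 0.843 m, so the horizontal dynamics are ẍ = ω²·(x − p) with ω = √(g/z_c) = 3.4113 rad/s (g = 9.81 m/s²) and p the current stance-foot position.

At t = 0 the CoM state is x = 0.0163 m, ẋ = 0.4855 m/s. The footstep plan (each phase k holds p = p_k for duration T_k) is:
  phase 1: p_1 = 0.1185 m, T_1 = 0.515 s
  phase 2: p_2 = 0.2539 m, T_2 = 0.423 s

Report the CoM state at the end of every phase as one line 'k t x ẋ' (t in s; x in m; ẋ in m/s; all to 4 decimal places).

1 0.5150 0.2136 0.4685
2 0.9380 0.4384 0.7724

phase 1: p=0.1185, T=0.515, ωT=1.756820, cosh=2.983287, sinh=2.810694; start (x,ẋ)=(0.016300, 0.485500) → end (x,ẋ)=(0.213629, 0.468480)
phase 2: p=0.2539, T=0.423, ωT=1.442980, cosh=2.234757, sinh=1.998535; start (x,ẋ)=(0.213629, 0.468480) → end (x,ẋ)=(0.438367, 0.772388)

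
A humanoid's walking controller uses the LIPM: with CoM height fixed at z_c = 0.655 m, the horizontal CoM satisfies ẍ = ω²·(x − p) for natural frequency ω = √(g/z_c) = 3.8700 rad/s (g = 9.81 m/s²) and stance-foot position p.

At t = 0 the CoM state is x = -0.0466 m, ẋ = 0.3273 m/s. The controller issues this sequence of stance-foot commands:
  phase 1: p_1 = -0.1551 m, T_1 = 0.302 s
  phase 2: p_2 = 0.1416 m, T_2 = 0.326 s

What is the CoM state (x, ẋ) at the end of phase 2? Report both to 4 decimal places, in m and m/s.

phase 1: p=-0.1551, T=0.302, ωT=1.168740, cosh=1.764347, sinh=1.453589; start (x,ẋ)=(-0.046600, 0.327300) → end (x,ẋ)=(0.159267, 1.187825)
phase 2: p=0.1416, T=0.326, ωT=1.261620, cosh=1.907166, sinh=1.623971; start (x,ẋ)=(0.159267, 1.187825) → end (x,ẋ)=(0.673742, 2.376413)

x = 0.6737, ẋ = 2.3764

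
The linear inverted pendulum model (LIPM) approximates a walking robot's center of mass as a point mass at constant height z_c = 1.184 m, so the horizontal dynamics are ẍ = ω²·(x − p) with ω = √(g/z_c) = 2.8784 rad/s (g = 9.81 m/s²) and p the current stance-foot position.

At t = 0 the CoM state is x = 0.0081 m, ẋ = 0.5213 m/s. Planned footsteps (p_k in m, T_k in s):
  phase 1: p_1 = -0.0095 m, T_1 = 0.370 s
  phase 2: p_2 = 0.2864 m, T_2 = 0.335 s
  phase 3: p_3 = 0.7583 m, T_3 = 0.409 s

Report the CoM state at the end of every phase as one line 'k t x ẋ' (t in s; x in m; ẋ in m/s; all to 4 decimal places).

phase 1: p=-0.0095, T=0.370, ωT=1.065008, cosh=1.622794, sinh=1.278069; start (x,ẋ)=(0.008100, 0.521300) → end (x,ẋ)=(0.250529, 0.910709)
phase 2: p=0.2864, T=0.335, ωT=0.964264, cosh=1.502060, sinh=1.120796; start (x,ẋ)=(0.250529, 0.910709) → end (x,ẋ)=(0.587133, 1.252216)
phase 3: p=0.7583, T=0.409, ωT=1.177266, cosh=1.776804, sinh=1.468684; start (x,ẋ)=(0.587133, 1.252216) → end (x,ẋ)=(1.093105, 1.501342)

1 0.3700 0.2505 0.9107
2 0.7050 0.5871 1.2522
3 1.1140 1.0931 1.5013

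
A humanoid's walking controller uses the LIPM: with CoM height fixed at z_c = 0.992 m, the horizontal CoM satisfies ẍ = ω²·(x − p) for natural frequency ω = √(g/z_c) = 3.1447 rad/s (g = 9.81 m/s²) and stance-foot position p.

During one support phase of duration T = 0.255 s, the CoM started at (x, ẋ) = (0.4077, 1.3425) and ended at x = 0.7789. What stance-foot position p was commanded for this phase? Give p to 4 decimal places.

ωT = 3.1447·0.255 = 0.801898; cosh(ωT) = 1.339123, sinh(ωT) = 0.890647
x(T) = p + (x₀−p)·cosh(ωT) + (ẋ₀/ω)·sinh(ωT) ⇒ p·(1 − cosh) = x(T) − x₀·cosh − (ẋ₀/ω)·sinh
numerator   = 0.7789 − (0.4077)·1.339123 − (1.3425/3.1447)·0.890647 = -0.147286
denominator = 1 − 1.339123 = -0.339123
p = -0.147286 / -0.339123 = 0.4343

p = 0.4343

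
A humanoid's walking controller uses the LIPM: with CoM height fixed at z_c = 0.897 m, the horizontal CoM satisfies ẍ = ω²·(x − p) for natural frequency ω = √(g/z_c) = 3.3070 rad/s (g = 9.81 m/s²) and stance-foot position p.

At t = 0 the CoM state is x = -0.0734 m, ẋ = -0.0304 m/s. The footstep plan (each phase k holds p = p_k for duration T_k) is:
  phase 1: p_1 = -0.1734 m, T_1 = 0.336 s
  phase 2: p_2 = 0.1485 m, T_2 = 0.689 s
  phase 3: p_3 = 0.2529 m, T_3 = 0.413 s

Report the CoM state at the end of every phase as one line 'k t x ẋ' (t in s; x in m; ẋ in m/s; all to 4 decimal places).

1 0.3360 -0.0175 0.3967
2 1.0250 -0.0909 -0.6947
3 1.4380 -0.8494 -3.5325

phase 1: p=-0.1734, T=0.336, ωT=1.111152, cosh=1.683518, sinh=1.354338; start (x,ẋ)=(-0.073400, -0.030400) → end (x,ẋ)=(-0.017498, 0.396701)
phase 2: p=0.1485, T=0.689, ωT=2.278523, cosh=4.932343, sinh=4.829908; start (x,ẋ)=(-0.017498, 0.396701) → end (x,ẋ)=(-0.090874, -0.694742)
phase 3: p=0.2529, T=0.413, ωT=1.365791, cosh=2.087000, sinh=1.831821; start (x,ẋ)=(-0.090874, -0.694742) → end (x,ẋ)=(-0.849390, -3.532454)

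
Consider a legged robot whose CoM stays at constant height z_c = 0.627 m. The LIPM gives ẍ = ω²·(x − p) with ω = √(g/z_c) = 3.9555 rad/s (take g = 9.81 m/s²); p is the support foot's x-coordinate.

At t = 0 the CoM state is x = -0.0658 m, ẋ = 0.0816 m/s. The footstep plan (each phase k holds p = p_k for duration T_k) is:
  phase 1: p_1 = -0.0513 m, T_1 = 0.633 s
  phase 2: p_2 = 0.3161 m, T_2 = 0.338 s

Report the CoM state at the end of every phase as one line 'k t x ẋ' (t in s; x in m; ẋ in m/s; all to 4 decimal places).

phase 1: p=-0.0513, T=0.633, ωT=2.503831, cosh=6.155516, sinh=6.073745; start (x,ẋ)=(-0.065800, 0.081600) → end (x,ẋ)=(-0.015257, 0.153932)
phase 2: p=0.3161, T=0.338, ωT=1.336959, cosh=2.035045, sinh=1.772402; start (x,ẋ)=(-0.015257, 0.153932) → end (x,ẋ)=(-0.289251, -2.009796)

1 0.6330 -0.0153 0.1539
2 0.9710 -0.2893 -2.0098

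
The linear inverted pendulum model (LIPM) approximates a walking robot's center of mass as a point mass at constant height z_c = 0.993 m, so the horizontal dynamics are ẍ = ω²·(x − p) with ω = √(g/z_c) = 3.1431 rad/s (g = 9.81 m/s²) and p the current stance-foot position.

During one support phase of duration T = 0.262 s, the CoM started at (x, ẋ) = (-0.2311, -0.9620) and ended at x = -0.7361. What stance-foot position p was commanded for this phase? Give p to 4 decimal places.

ωT = 3.1431·0.262 = 0.823492; cosh(ωT) = 1.358669, sinh(ωT) = 0.919773
x(T) = p + (x₀−p)·cosh(ωT) + (ẋ₀/ω)·sinh(ωT) ⇒ p·(1 − cosh) = x(T) − x₀·cosh − (ẋ₀/ω)·sinh
numerator   = -0.7361 − (-0.2311)·1.358669 − (-0.9620/3.1431)·0.919773 = -0.140599
denominator = 1 − 1.358669 = -0.358669
p = -0.140599 / -0.358669 = 0.3920

p = 0.3920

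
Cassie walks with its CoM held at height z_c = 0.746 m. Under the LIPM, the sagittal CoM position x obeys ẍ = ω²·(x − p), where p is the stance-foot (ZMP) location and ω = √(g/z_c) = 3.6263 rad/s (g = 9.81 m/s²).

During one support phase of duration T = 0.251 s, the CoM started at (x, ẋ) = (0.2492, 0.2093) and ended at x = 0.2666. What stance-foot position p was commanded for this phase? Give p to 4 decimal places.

p = 0.3454

ωT = 3.6263·0.251 = 0.910201; cosh(ωT) = 1.443633, sinh(ωT) = 1.041190
x(T) = p + (x₀−p)·cosh(ωT) + (ẋ₀/ω)·sinh(ωT) ⇒ p·(1 − cosh) = x(T) − x₀·cosh − (ẋ₀/ω)·sinh
numerator   = 0.2666 − (0.2492)·1.443633 − (0.2093/3.6263)·1.041190 = -0.153248
denominator = 1 − 1.443633 = -0.443633
p = -0.153248 / -0.443633 = 0.3454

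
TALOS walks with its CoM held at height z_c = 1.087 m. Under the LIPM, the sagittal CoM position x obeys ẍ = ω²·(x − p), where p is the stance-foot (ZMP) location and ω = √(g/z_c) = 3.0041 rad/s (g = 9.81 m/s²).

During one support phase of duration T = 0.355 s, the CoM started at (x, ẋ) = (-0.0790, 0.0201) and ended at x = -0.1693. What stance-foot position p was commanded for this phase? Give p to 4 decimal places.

p = 0.0793

ωT = 3.0041·0.355 = 1.066456; cosh(ωT) = 1.624645, sinh(ωT) = 1.280419
x(T) = p + (x₀−p)·cosh(ωT) + (ẋ₀/ω)·sinh(ωT) ⇒ p·(1 − cosh) = x(T) − x₀·cosh − (ẋ₀/ω)·sinh
numerator   = -0.1693 − (-0.0790)·1.624645 − (0.0201/3.0041)·1.280419 = -0.049520
denominator = 1 − 1.624645 = -0.624645
p = -0.049520 / -0.624645 = 0.0793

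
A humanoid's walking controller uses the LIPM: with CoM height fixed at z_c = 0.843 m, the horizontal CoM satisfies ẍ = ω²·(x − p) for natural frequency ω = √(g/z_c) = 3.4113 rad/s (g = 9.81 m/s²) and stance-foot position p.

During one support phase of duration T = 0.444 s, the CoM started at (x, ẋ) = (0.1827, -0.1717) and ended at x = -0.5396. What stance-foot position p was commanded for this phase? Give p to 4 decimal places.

p = 0.6260

ωT = 3.4113·0.444 = 1.514617; cosh(ωT) = 2.383786, sinh(ωT) = 2.163894
x(T) = p + (x₀−p)·cosh(ωT) + (ẋ₀/ω)·sinh(ωT) ⇒ p·(1 − cosh) = x(T) − x₀·cosh − (ẋ₀/ω)·sinh
numerator   = -0.5396 − (0.1827)·2.383786 − (-0.1717/3.4113)·2.163894 = -0.866203
denominator = 1 − 2.383786 = -1.383786
p = -0.866203 / -1.383786 = 0.6260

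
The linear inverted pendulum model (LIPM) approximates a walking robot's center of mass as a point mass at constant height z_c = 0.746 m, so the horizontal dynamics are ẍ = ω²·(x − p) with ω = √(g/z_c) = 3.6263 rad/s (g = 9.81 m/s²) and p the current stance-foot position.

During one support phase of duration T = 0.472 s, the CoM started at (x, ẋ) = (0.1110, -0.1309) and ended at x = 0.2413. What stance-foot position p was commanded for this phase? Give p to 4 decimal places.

ωT = 3.6263·0.472 = 1.711614; cosh(ωT) = 2.859232, sinh(ωT) = 2.678658
x(T) = p + (x₀−p)·cosh(ωT) + (ẋ₀/ω)·sinh(ωT) ⇒ p·(1 − cosh) = x(T) − x₀·cosh − (ẋ₀/ω)·sinh
numerator   = 0.2413 − (0.1110)·2.859232 − (-0.1309/3.6263)·2.678658 = 0.020618
denominator = 1 − 2.859232 = -1.859232
p = 0.020618 / -1.859232 = -0.0111

p = -0.0111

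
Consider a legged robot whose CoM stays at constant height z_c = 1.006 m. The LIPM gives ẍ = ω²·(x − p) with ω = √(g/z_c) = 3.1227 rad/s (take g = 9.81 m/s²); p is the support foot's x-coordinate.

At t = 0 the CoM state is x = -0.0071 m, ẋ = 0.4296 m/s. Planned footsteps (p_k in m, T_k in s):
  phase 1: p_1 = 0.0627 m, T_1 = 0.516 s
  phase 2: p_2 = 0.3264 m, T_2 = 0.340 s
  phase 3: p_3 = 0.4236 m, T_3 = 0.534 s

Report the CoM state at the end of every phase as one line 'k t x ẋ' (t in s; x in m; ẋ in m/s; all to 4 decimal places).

1 0.5160 0.2118 0.5947
2 0.8560 0.3832 0.5070
3 1.3900 0.7276 1.0689

phase 1: p=0.0627, T=0.516, ωT=1.611313, cosh=2.604505, sinh=2.404880; start (x,ẋ)=(-0.007100, 0.429600) → end (x,ẋ)=(0.211753, 0.594717)
phase 2: p=0.3264, T=0.340, ωT=1.061718, cosh=1.618598, sinh=1.272736; start (x,ẋ)=(0.211753, 0.594717) → end (x,ẋ)=(0.383224, 0.506956)
phase 3: p=0.4236, T=0.534, ωT=1.667522, cosh=2.743867, sinh=2.555153; start (x,ẋ)=(0.383224, 0.506956) → end (x,ẋ)=(0.727632, 1.068864)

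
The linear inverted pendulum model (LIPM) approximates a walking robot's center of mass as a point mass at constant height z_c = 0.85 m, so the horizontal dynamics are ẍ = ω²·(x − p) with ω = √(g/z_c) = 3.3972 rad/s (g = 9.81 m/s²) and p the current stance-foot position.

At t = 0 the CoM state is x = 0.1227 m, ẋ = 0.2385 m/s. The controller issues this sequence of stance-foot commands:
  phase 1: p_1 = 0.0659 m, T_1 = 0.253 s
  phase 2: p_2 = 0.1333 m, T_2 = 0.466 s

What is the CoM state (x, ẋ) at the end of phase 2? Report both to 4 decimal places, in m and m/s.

phase 1: p=0.0659, T=0.253, ωT=0.859492, cosh=1.392668, sinh=0.969291; start (x,ẋ)=(0.122700, 0.238500) → end (x,ẋ)=(0.213053, 0.519187)
phase 2: p=0.1333, T=0.466, ωT=1.583095, cosh=2.537672, sinh=2.332334; start (x,ẋ)=(0.213053, 0.519187) → end (x,ẋ)=(0.692131, 1.949437)

x = 0.6921, ẋ = 1.9494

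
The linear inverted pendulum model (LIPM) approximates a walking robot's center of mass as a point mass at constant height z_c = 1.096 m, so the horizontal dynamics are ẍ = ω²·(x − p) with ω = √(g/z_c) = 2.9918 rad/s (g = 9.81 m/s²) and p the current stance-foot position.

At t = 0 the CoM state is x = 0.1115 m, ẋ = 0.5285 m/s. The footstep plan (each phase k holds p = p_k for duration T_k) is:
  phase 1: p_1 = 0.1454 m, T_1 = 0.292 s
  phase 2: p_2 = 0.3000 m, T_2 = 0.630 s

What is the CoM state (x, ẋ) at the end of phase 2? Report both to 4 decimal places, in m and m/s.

phase 1: p=0.1454, T=0.292, ωT=0.873606, cosh=1.406488, sinh=0.989044; start (x,ẋ)=(0.111500, 0.528500) → end (x,ẋ)=(0.272434, 0.643018)
phase 2: p=0.3000, T=0.630, ωT=1.884834, cosh=3.368558, sinh=3.216703; start (x,ẋ)=(0.272434, 0.643018) → end (x,ẋ)=(0.898499, 1.900758)

x = 0.8985, ẋ = 1.9008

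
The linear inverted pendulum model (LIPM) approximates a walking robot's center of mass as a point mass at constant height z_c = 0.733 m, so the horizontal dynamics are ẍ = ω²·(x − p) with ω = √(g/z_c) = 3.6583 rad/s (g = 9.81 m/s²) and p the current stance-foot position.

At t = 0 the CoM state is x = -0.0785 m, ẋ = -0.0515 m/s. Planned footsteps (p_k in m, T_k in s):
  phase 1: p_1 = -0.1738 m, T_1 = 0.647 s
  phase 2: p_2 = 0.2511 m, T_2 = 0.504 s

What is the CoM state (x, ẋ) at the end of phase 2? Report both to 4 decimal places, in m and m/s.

x = 1.6129, ẋ = 5.2218

phase 1: p=-0.1738, T=0.647, ωT=2.366920, cosh=5.379133, sinh=5.285363; start (x,ẋ)=(-0.078500, -0.051500) → end (x,ẋ)=(0.264426, 1.565643)
phase 2: p=0.2511, T=0.504, ωT=1.843783, cosh=3.239311, sinh=3.081093; start (x,ẋ)=(0.264426, 1.565643) → end (x,ẋ)=(1.612883, 5.221811)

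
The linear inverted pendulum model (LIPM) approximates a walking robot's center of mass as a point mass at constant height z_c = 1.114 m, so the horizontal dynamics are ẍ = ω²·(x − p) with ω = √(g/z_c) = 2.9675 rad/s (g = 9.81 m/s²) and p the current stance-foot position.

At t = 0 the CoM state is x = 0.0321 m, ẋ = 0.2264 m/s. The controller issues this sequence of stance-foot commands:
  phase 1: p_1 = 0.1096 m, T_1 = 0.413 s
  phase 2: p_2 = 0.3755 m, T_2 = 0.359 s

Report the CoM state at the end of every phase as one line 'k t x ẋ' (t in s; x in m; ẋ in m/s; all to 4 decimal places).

phase 1: p=0.1096, T=0.413, ωT=1.225577, cosh=1.849860, sinh=1.556272; start (x,ẋ)=(0.032100, 0.226400) → end (x,ẋ)=(0.084969, 0.060895)
phase 2: p=0.3755, T=0.359, ωT=1.065332, cosh=1.623208, sinh=1.278595; start (x,ẋ)=(0.084969, 0.060895) → end (x,ẋ)=(-0.069855, -1.003497)

1 0.4130 0.0850 0.0609
2 0.7720 -0.0699 -1.0035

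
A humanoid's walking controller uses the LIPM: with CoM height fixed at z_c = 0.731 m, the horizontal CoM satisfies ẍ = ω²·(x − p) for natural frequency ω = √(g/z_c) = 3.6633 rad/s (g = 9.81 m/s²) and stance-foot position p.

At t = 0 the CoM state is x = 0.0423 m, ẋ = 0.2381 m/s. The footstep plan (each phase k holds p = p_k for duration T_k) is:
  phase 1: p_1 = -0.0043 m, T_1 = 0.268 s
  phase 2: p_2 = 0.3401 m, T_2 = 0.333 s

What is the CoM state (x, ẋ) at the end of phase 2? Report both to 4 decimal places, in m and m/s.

phase 1: p=-0.0043, T=0.268, ωT=0.981764, cosh=1.521906, sinh=1.147256; start (x,ẋ)=(0.042300, 0.238100) → end (x,ẋ)=(0.141188, 0.558214)
phase 2: p=0.3401, T=0.333, ωT=1.219879, cosh=1.841022, sinh=1.545756; start (x,ẋ)=(0.141188, 0.558214) → end (x,ẋ)=(0.209441, -0.098670)

x = 0.2094, ẋ = -0.0987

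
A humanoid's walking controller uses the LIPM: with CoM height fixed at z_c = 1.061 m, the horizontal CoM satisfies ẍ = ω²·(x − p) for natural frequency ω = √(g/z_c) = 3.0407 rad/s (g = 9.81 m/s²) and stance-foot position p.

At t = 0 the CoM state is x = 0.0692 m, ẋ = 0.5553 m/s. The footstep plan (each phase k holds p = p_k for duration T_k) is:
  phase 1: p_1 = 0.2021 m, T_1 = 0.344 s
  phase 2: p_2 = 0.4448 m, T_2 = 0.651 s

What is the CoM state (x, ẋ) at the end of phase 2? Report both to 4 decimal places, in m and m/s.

x = 0.0542, ẋ = -1.0393

phase 1: p=0.2021, T=0.344, ωT=1.046001, cosh=1.598793, sinh=1.247453; start (x,ẋ)=(0.069200, 0.555300) → end (x,ẋ)=(0.217433, 0.383703)
phase 2: p=0.4448, T=0.651, ωT=1.979496, cosh=3.688615, sinh=3.550476; start (x,ẋ)=(0.217433, 0.383703) → end (x,ẋ)=(0.054163, -1.039304)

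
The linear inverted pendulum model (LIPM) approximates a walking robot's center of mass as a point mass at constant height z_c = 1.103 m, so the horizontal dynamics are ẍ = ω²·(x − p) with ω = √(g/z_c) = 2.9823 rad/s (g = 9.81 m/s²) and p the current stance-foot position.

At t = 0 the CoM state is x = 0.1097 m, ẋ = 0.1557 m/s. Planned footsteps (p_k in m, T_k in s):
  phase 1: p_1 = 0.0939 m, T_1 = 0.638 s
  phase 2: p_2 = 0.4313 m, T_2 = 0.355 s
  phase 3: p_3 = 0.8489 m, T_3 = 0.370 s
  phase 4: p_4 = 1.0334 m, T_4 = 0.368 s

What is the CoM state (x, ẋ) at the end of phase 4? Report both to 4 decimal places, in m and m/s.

phase 1: p=0.0939, T=0.638, ωT=1.902707, cosh=3.426592, sinh=3.277428; start (x,ẋ)=(0.109700, 0.155700) → end (x,ẋ)=(0.319148, 0.687954)
phase 2: p=0.4313, T=0.355, ωT=1.058716, cosh=1.614785, sinh=1.267884; start (x,ẋ)=(0.319148, 0.687954) → end (x,ẋ)=(0.542673, 0.686828)
phase 3: p=0.8489, T=0.370, ωT=1.103451, cosh=1.673138, sinh=1.341413; start (x,ẋ)=(0.542673, 0.686828) → end (x,ẋ)=(0.645470, -0.075902)
phase 4: p=1.0334, T=0.368, ωT=1.097486, cosh=1.665167, sinh=1.331458; start (x,ẋ)=(0.645470, -0.075902) → end (x,ẋ)=(0.353545, -1.666784)

x = 0.3535, ẋ = -1.6668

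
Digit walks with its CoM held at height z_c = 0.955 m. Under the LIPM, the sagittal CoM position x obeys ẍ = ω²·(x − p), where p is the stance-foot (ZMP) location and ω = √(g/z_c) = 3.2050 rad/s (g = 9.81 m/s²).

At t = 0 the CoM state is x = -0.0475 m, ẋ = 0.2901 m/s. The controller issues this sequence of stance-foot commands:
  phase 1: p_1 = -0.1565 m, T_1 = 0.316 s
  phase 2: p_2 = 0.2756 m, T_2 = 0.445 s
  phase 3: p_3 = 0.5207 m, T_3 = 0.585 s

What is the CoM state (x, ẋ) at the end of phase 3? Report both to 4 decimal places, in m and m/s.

x = 1.2858, ẋ = 2.6229

phase 1: p=-0.1565, T=0.316, ωT=1.012780, cosh=1.558226, sinh=1.195018; start (x,ẋ)=(-0.047500, 0.290100) → end (x,ẋ)=(0.121514, 0.869515)
phase 2: p=0.2756, T=0.445, ωT=1.426225, cosh=2.201584, sinh=1.961370; start (x,ẋ)=(0.121514, 0.869515) → end (x,ẋ)=(0.468484, 0.945693)
phase 3: p=0.5207, T=0.585, ωT=1.874925, cosh=3.336848, sinh=3.183482; start (x,ẋ)=(0.468484, 0.945693) → end (x,ẋ)=(1.285809, 2.622877)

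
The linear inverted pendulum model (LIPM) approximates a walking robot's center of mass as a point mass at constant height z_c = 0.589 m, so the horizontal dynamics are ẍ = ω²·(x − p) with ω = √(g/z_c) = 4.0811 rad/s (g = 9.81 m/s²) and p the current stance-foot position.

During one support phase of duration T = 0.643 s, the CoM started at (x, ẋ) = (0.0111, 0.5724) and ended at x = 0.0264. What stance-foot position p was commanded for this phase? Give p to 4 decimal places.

p = 0.1707

ωT = 4.0811·0.643 = 2.624147; cosh(ωT) = 6.932655, sinh(ωT) = 6.860153
x(T) = p + (x₀−p)·cosh(ωT) + (ẋ₀/ω)·sinh(ωT) ⇒ p·(1 − cosh) = x(T) − x₀·cosh − (ẋ₀/ω)·sinh
numerator   = 0.0264 − (0.0111)·6.932655 − (0.5724/4.0811)·6.860153 = -1.012732
denominator = 1 − 6.932655 = -5.932655
p = -1.012732 / -5.932655 = 0.1707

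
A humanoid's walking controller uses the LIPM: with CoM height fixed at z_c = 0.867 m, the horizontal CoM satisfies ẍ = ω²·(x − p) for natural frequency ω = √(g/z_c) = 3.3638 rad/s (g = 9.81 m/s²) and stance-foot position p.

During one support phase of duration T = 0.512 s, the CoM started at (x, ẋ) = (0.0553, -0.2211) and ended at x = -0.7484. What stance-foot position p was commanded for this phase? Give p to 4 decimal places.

ωT = 3.3638·0.512 = 1.722266; cosh(ωT) = 2.887928, sinh(ωT) = 2.709267
x(T) = p + (x₀−p)·cosh(ωT) + (ẋ₀/ω)·sinh(ωT) ⇒ p·(1 − cosh) = x(T) − x₀·cosh − (ẋ₀/ω)·sinh
numerator   = -0.7484 − (0.0553)·2.887928 − (-0.2211/3.3638)·2.709267 = -0.730024
denominator = 1 − 2.887928 = -1.887928
p = -0.730024 / -1.887928 = 0.3867

p = 0.3867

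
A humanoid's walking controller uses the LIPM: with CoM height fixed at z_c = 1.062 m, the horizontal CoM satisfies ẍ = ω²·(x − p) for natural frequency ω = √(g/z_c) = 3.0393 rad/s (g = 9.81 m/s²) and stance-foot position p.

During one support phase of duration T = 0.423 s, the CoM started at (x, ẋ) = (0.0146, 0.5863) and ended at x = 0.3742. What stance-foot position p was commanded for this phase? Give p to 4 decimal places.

p = -0.0249

ωT = 3.0393·0.423 = 1.285624; cosh(ωT) = 1.946701, sinh(ωT) = 1.670223
x(T) = p + (x₀−p)·cosh(ωT) + (ẋ₀/ω)·sinh(ωT) ⇒ p·(1 − cosh) = x(T) − x₀·cosh − (ẋ₀/ω)·sinh
numerator   = 0.3742 − (0.0146)·1.946701 − (0.5863/3.0393)·1.670223 = 0.023582
denominator = 1 − 1.946701 = -0.946701
p = 0.023582 / -0.946701 = -0.0249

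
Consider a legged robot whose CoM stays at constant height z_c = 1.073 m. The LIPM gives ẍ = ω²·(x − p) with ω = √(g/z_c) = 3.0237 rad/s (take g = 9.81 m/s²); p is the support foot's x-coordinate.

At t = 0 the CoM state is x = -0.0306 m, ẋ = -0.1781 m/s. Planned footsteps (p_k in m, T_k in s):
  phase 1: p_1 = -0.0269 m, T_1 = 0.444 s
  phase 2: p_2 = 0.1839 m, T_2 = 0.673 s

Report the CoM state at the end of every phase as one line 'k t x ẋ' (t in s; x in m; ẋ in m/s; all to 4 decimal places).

phase 1: p=-0.0269, T=0.444, ωT=1.342523, cosh=2.044938, sinh=1.783752; start (x,ẋ)=(-0.030600, -0.178100) → end (x,ẋ)=(-0.139532, -0.384160)
phase 2: p=0.1839, T=0.673, ωT=2.034950, cosh=3.891279, sinh=3.760592; start (x,ẋ)=(-0.139532, -0.384160) → end (x,ẋ)=(-1.552444, -5.172581)

1 0.4440 -0.1395 -0.3842
2 1.1170 -1.5524 -5.1726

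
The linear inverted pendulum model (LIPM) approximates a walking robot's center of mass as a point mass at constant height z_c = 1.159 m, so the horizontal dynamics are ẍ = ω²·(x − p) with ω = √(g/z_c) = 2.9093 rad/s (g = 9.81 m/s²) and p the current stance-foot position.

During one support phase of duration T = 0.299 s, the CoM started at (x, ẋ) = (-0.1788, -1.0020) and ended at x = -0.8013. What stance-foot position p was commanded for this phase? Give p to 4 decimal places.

p = 0.5254

ωT = 2.9093·0.299 = 0.869881; cosh(ωT) = 1.402814, sinh(ωT) = 0.983812
x(T) = p + (x₀−p)·cosh(ωT) + (ẋ₀/ω)·sinh(ωT) ⇒ p·(1 − cosh) = x(T) − x₀·cosh − (ẋ₀/ω)·sinh
numerator   = -0.8013 − (-0.1788)·1.402814 − (-1.0020/2.9093)·0.983812 = -0.211639
denominator = 1 − 1.402814 = -0.402814
p = -0.211639 / -0.402814 = 0.5254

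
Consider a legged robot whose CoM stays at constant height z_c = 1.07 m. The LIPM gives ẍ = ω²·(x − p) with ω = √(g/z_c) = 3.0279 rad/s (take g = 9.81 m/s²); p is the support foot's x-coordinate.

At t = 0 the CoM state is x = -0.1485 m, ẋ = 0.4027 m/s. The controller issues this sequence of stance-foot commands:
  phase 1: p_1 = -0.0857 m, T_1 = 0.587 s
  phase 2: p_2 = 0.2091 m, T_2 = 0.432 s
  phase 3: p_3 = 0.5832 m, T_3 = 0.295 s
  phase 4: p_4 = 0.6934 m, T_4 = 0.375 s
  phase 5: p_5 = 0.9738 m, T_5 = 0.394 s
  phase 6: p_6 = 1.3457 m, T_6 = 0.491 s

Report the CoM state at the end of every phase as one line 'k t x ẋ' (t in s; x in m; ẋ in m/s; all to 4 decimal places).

1 0.5870 0.1053 0.6787
2 1.0190 0.3874 0.8083
3 1.3140 0.5754 0.5498
4 1.6890 0.7442 0.4452
5 2.0830 0.7806 -0.2392
6 2.5740 -0.1336 -4.1462

phase 1: p=-0.0857, T=0.587, ωT=1.777377, cosh=3.041703, sinh=2.872622; start (x,ẋ)=(-0.148500, 0.402700) → end (x,ẋ)=(0.105330, 0.678659)
phase 2: p=0.2091, T=0.432, ωT=1.308053, cosh=1.984655, sinh=1.714309; start (x,ẋ)=(0.105330, 0.678659) → end (x,ẋ)=(0.387388, 0.808256)
phase 3: p=0.5832, T=0.295, ωT=0.893230, cosh=1.426170, sinh=1.016839; start (x,ẋ)=(0.387388, 0.808256) → end (x,ẋ)=(0.575370, 0.549829)
phase 4: p=0.6934, T=0.375, ωT=1.135463, cosh=1.716943, sinh=1.395670; start (x,ẋ)=(0.575370, 0.549829) → end (x,ẋ)=(0.744186, 0.445239)
phase 5: p=0.9738, T=0.394, ωT=1.192993, cosh=1.800123, sinh=1.496810; start (x,ẋ)=(0.744186, 0.445239) → end (x,ẋ)=(0.780567, -0.239168)
phase 6: p=1.3457, T=0.491, ωT=1.486699, cosh=2.324295, sinh=2.098177; start (x,ẋ)=(0.780567, -0.239168) → end (x,ẋ)=(-0.133568, -4.146230)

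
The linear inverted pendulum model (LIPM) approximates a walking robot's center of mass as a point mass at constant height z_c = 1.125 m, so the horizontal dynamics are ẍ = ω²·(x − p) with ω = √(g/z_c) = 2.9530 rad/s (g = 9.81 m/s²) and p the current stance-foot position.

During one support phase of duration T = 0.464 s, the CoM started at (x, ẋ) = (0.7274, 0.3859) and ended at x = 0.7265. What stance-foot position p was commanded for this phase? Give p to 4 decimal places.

ωT = 2.9530·0.464 = 1.370192; cosh(ωT) = 2.095082, sinh(ωT) = 1.841024
x(T) = p + (x₀−p)·cosh(ωT) + (ẋ₀/ω)·sinh(ωT) ⇒ p·(1 − cosh) = x(T) − x₀·cosh − (ẋ₀/ω)·sinh
numerator   = 0.7265 − (0.7274)·2.095082 − (0.3859/2.9530)·1.841024 = -1.038049
denominator = 1 − 2.095082 = -1.095082
p = -1.038049 / -1.095082 = 0.9479

p = 0.9479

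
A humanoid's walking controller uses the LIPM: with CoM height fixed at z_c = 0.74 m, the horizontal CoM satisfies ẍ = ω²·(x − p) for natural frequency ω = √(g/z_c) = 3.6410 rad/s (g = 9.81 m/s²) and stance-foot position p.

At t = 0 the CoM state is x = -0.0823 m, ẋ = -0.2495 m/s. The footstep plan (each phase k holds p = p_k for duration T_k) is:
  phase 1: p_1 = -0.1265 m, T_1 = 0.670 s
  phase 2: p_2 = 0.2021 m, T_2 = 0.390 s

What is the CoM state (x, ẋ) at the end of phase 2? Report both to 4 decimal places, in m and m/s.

x = -1.0931, ẋ = -4.4354

phase 1: p=-0.1265, T=0.670, ωT=2.439470, cosh=5.777084, sinh=5.689877; start (x,ẋ)=(-0.082300, -0.249500) → end (x,ẋ)=(-0.261052, -0.525698)
phase 2: p=0.2021, T=0.390, ωT=1.419990, cosh=2.189398, sinh=1.947681; start (x,ẋ)=(-0.261052, -0.525698) → end (x,ẋ)=(-1.093137, -4.435411)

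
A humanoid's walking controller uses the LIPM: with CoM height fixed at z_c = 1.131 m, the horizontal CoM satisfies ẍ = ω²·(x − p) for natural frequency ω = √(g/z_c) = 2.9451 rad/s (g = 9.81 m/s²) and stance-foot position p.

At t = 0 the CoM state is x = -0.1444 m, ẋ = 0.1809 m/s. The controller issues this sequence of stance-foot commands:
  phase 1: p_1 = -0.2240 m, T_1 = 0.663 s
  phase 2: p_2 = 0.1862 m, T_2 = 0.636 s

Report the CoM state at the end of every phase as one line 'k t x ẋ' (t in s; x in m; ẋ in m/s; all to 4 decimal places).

1 0.6630 0.2742 1.4596
2 1.2990 2.0540 5.6853

phase 1: p=-0.2240, T=0.663, ωT=1.952601, cosh=3.594450, sinh=3.452545; start (x,ẋ)=(-0.144400, 0.180900) → end (x,ẋ)=(0.274188, 1.459616)
phase 2: p=0.1862, T=0.636, ωT=1.873084, cosh=3.330992, sinh=3.177343; start (x,ẋ)=(0.274188, 1.459616) → end (x,ẋ)=(2.054003, 5.685321)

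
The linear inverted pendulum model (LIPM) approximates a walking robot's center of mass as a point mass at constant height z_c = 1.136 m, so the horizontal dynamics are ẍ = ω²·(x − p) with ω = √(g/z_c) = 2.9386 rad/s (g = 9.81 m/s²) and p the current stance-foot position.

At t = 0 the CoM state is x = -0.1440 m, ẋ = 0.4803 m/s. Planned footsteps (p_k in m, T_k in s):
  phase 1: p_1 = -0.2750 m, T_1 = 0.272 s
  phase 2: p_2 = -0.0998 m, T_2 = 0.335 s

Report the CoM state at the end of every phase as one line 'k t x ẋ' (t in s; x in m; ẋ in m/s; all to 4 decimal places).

1 0.2720 0.0451 0.9836
2 0.6070 0.5066 1.9903

phase 1: p=-0.2750, T=0.272, ωT=0.799299, cosh=1.336813, sinh=0.887169; start (x,ẋ)=(-0.144000, 0.480300) → end (x,ẋ)=(0.045126, 0.983593)
phase 2: p=-0.0998, T=0.335, ωT=0.984431, cosh=1.524970, sinh=1.151318; start (x,ẋ)=(0.045126, 0.983593) → end (x,ẋ)=(0.506571, 1.990273)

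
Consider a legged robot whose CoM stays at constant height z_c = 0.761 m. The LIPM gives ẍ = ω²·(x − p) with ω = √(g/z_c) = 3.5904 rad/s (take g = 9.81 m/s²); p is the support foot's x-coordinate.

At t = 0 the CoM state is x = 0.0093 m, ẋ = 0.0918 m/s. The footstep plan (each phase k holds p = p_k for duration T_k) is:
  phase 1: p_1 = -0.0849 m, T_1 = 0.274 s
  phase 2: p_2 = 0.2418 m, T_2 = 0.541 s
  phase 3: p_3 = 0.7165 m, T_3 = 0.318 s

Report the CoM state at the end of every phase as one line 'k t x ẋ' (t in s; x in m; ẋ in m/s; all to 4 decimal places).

1 0.2740 0.0881 0.5290
2 0.8150 0.1980 -0.0024
3 1.1330 -0.1793 -2.6226

phase 1: p=-0.0849, T=0.274, ωT=0.983770, cosh=1.524209, sinh=1.150310; start (x,ẋ)=(0.009300, 0.091800) → end (x,ẋ)=(0.088092, 0.528975)
phase 2: p=0.2418, T=0.541, ωT=1.942406, cosh=3.559438, sinh=3.416079; start (x,ẋ)=(0.088092, 0.528975) → end (x,ẋ)=(0.197978, -0.002390)
phase 3: p=0.7165, T=0.318, ωT=1.141747, cosh=1.725748, sinh=1.406488; start (x,ẋ)=(0.197978, -0.002390) → end (x,ẋ)=(-0.179275, -2.622585)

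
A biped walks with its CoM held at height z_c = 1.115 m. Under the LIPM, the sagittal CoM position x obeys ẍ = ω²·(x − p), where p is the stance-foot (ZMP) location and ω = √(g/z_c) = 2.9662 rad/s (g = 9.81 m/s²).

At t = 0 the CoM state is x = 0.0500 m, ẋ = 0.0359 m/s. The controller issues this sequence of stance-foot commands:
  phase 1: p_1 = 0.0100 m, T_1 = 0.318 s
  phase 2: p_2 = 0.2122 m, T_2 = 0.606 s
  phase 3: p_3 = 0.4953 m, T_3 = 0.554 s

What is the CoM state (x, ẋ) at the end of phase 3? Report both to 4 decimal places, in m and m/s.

x = -1.3344, ẋ = -5.2467

phase 1: p=0.0100, T=0.318, ωT=0.943252, cosh=1.478839, sinh=1.089480; start (x,ẋ)=(0.050000, 0.035900) → end (x,ẋ)=(0.082340, 0.182355)
phase 2: p=0.2122, T=0.606, ωT=1.797517, cosh=3.100178, sinh=2.934468; start (x,ẋ)=(0.082340, 0.182355) → end (x,ẋ)=(-0.009986, -0.565001)
phase 3: p=0.4953, T=0.554, ωT=1.643275, cosh=2.682713, sinh=2.489367; start (x,ẋ)=(-0.009986, -0.565001) → end (x,ẋ)=(-1.334412, -5.246749)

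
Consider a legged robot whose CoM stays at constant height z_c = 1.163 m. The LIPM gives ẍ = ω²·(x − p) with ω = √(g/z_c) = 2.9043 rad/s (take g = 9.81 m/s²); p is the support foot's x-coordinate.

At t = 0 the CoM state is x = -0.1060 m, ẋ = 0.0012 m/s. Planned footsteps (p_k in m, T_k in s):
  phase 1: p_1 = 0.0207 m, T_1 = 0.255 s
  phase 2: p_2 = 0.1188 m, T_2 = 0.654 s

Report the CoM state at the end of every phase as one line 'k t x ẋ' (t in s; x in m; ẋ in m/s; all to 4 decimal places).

1 0.2550 -0.1420 -0.2966
2 0.9090 -1.1057 -3.4873

phase 1: p=0.0207, T=0.255, ωT=0.740596, cosh=1.287008, sinh=0.810178; start (x,ẋ)=(-0.106000, 0.001200) → end (x,ẋ)=(-0.142029, -0.296581)
phase 2: p=0.1188, T=0.654, ωT=1.899412, cosh=3.415811, sinh=3.266155; start (x,ẋ)=(-0.142029, -0.296581) → end (x,ẋ)=(-1.105676, -3.487261)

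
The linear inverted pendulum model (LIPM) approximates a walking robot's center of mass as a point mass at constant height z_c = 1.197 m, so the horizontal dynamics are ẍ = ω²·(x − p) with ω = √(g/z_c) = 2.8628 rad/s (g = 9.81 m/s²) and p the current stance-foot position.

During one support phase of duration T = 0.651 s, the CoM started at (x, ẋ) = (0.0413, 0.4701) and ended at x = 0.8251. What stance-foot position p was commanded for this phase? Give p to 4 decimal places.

ωT = 2.8628·0.651 = 1.863683; cosh(ωT) = 3.301269, sinh(ωT) = 3.146169
x(T) = p + (x₀−p)·cosh(ωT) + (ẋ₀/ω)·sinh(ωT) ⇒ p·(1 − cosh) = x(T) − x₀·cosh − (ẋ₀/ω)·sinh
numerator   = 0.8251 − (0.0413)·3.301269 − (0.4701/2.8628)·3.146169 = 0.172126
denominator = 1 − 3.301269 = -2.301269
p = 0.172126 / -2.301269 = -0.0748

p = -0.0748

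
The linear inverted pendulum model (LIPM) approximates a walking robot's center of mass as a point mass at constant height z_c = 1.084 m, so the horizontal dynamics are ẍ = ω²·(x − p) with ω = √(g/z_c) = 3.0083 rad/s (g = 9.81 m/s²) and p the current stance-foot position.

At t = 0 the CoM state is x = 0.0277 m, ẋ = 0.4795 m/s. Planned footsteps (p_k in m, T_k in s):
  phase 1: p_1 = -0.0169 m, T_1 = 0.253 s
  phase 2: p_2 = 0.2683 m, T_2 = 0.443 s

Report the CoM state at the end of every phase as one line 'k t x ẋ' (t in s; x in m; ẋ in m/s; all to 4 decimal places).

1 0.2530 0.1746 0.7375
2 0.6960 0.5107 0.9982

phase 1: p=-0.0169, T=0.253, ωT=0.761100, cosh=1.303891, sinh=0.836739; start (x,ẋ)=(0.027700, 0.479500) → end (x,ẋ)=(0.174623, 0.737481)
phase 2: p=0.2683, T=0.443, ωT=1.332677, cosh=2.027474, sinh=1.763704; start (x,ẋ)=(0.174623, 0.737481) → end (x,ẋ)=(0.510743, 0.998198)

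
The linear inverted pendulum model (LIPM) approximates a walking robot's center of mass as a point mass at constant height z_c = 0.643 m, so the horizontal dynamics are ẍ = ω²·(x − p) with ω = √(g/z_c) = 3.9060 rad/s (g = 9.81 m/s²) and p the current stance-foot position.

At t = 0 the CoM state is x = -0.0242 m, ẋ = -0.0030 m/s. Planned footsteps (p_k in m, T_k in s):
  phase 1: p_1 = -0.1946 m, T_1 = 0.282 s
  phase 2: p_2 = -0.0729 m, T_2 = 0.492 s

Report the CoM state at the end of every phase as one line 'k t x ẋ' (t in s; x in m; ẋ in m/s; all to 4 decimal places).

1 0.2820 0.0890 0.8856
2 0.7740 1.2502 5.2051

phase 1: p=-0.1946, T=0.282, ωT=1.101492, cosh=1.670513, sinh=1.338138; start (x,ẋ)=(-0.024200, -0.003000) → end (x,ẋ)=(0.089028, 0.885630)
phase 2: p=-0.0729, T=0.492, ωT=1.921752, cosh=3.489635, sinh=3.343284; start (x,ẋ)=(0.089028, 0.885630) → end (x,ẋ)=(1.250211, 5.205117)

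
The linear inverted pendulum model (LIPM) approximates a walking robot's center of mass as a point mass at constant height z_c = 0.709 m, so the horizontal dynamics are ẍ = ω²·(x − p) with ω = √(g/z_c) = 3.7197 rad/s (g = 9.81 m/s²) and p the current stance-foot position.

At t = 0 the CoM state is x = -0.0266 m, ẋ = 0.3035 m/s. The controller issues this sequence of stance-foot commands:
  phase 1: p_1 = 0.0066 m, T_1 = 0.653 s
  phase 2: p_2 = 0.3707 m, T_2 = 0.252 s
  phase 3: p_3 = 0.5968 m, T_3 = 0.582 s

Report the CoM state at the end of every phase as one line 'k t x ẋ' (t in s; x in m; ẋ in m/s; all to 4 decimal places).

1 0.6530 0.2761 1.0401
2 0.9050 0.5336 1.1512
3 1.4870 1.6484 4.0709

phase 1: p=0.0066, T=0.653, ωT=2.428964, cosh=5.717625, sinh=5.629497; start (x,ẋ)=(-0.026600, 0.303500) → end (x,ẋ)=(0.276100, 1.040090)
phase 2: p=0.3707, T=0.252, ωT=0.937364, cosh=1.472451, sinh=1.080792; start (x,ẋ)=(0.276100, 1.040090) → end (x,ẋ)=(0.533614, 1.151169)
phase 3: p=0.5968, T=0.582, ωT=2.164865, cosh=4.414097, sinh=4.299332; start (x,ẋ)=(0.533614, 1.151169) → end (x,ẋ)=(1.648442, 4.070883)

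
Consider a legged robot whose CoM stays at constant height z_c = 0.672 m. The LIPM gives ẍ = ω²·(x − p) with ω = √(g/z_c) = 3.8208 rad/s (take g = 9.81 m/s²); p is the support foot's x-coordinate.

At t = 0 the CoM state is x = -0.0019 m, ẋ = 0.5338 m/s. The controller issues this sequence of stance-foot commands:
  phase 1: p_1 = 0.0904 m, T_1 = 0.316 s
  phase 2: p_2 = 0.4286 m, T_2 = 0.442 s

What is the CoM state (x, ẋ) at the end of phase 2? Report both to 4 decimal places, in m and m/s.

x = -0.0952, ẋ = -1.7137

phase 1: p=0.0904, T=0.316, ωT=1.207373, cosh=1.821834, sinh=1.522852; start (x,ẋ)=(-0.001900, 0.533800) → end (x,ẋ)=(0.135001, 0.435446)
phase 2: p=0.4286, T=0.442, ωT=1.688794, cosh=2.798844, sinh=2.614102; start (x,ẋ)=(0.135001, 0.435446) → end (x,ẋ)=(-0.095216, -1.713711)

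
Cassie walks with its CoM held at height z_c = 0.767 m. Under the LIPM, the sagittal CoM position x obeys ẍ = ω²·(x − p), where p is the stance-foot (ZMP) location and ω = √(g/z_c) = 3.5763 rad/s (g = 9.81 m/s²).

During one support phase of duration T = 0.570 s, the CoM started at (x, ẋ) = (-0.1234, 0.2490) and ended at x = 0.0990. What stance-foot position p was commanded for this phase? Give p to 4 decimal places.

ωT = 3.5763·0.570 = 2.038491; cosh(ωT) = 3.904619, sinh(ωT) = 3.774394
x(T) = p + (x₀−p)·cosh(ωT) + (ẋ₀/ω)·sinh(ωT) ⇒ p·(1 − cosh) = x(T) − x₀·cosh − (ẋ₀/ω)·sinh
numerator   = 0.0990 − (-0.1234)·3.904619 − (0.2490/3.5763)·3.774394 = 0.318038
denominator = 1 − 3.904619 = -2.904619
p = 0.318038 / -2.904619 = -0.1095

p = -0.1095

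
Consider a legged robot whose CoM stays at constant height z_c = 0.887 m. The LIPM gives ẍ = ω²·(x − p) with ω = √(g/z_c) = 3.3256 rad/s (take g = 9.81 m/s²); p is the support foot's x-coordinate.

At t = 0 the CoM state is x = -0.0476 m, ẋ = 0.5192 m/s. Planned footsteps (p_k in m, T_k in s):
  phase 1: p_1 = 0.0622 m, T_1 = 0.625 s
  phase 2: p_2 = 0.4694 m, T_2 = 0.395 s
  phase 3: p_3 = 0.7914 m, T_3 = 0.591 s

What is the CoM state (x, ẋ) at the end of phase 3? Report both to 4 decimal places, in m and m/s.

phase 1: p=0.0622, T=0.625, ωT=2.078500, cosh=4.058794, sinh=3.933677; start (x,ẋ)=(-0.047600, 0.519200) → end (x,ẋ)=(0.230679, 0.670941)
phase 2: p=0.4694, T=0.395, ωT=1.313612, cosh=1.994216, sinh=1.725369; start (x,ẋ)=(0.230679, 0.670941) → end (x,ẋ)=(0.341432, -0.031756)
phase 3: p=0.7914, T=0.591, ωT=1.965430, cosh=3.639037, sinh=3.498941; start (x,ẋ)=(0.341432, -0.031756) → end (x,ẋ)=(-0.879462, -5.351428)

x = -0.8795, ẋ = -5.3514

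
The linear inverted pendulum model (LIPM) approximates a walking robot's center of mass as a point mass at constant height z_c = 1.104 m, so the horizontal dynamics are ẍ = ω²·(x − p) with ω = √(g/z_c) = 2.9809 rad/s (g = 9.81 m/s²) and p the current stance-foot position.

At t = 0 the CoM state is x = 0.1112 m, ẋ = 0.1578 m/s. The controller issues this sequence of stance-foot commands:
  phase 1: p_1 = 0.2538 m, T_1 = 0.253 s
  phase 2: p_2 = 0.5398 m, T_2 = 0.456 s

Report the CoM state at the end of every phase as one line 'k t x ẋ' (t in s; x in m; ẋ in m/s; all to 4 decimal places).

1 0.2530 0.1125 -0.1470
2 0.7090 -0.4366 -2.6210

phase 1: p=0.2538, T=0.253, ωT=0.754168, cosh=1.298122, sinh=0.827720; start (x,ẋ)=(0.111200, 0.157800) → end (x,ẋ)=(0.112505, -0.147000)
phase 2: p=0.5398, T=0.456, ωT=1.359290, cosh=2.075136, sinh=1.818293; start (x,ẋ)=(0.112505, -0.147000) → end (x,ẋ)=(-0.436563, -2.621050)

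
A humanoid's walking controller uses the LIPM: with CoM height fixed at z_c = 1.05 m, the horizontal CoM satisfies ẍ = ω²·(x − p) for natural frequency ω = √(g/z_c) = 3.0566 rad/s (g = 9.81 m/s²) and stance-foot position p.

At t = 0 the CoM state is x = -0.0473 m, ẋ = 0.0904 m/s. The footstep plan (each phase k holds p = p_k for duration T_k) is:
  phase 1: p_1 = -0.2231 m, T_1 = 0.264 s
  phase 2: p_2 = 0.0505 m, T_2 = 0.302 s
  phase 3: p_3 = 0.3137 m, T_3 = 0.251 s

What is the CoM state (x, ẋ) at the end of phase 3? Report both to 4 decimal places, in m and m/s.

x = 0.4559, ẋ = 0.9256

phase 1: p=-0.2231, T=0.264, ωT=0.806942, cosh=1.343633, sinh=0.897412; start (x,ẋ)=(-0.047300, 0.090400) → end (x,ẋ)=(0.039652, 0.603689)
phase 2: p=0.0505, T=0.302, ωT=0.923093, cosh=1.457176, sinh=1.059888; start (x,ẋ)=(0.039652, 0.603689) → end (x,ẋ)=(0.244024, 0.844538)
phase 3: p=0.3137, T=0.251, ωT=0.767207, cosh=1.309025, sinh=0.844717; start (x,ẋ)=(0.244024, 0.844538) → end (x,ẋ)=(0.455887, 0.925620)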